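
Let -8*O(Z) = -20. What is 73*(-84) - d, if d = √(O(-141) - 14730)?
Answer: -6132 - I*√58910/2 ≈ -6132.0 - 121.36*I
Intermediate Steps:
O(Z) = 5/2 (O(Z) = -⅛*(-20) = 5/2)
d = I*√58910/2 (d = √(5/2 - 14730) = √(-29455/2) = I*√58910/2 ≈ 121.36*I)
73*(-84) - d = 73*(-84) - I*√58910/2 = -6132 - I*√58910/2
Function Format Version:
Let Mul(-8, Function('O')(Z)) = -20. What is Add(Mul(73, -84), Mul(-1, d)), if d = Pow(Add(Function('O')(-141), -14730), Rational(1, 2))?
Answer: Add(-6132, Mul(Rational(-1, 2), I, Pow(58910, Rational(1, 2)))) ≈ Add(-6132.0, Mul(-121.36, I))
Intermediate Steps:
Function('O')(Z) = Rational(5, 2) (Function('O')(Z) = Mul(Rational(-1, 8), -20) = Rational(5, 2))
d = Mul(Rational(1, 2), I, Pow(58910, Rational(1, 2))) (d = Pow(Add(Rational(5, 2), -14730), Rational(1, 2)) = Pow(Rational(-29455, 2), Rational(1, 2)) = Mul(Rational(1, 2), I, Pow(58910, Rational(1, 2))) ≈ Mul(121.36, I))
Add(Mul(73, -84), Mul(-1, d)) = Add(Mul(73, -84), Mul(-1, Mul(Rational(1, 2), I, Pow(58910, Rational(1, 2))))) = Add(-6132, Mul(Rational(-1, 2), I, Pow(58910, Rational(1, 2))))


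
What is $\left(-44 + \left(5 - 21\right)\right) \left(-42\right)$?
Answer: $2520$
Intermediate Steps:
$\left(-44 + \left(5 - 21\right)\right) \left(-42\right) = \left(-44 - 16\right) \left(-42\right) = \left(-60\right) \left(-42\right) = 2520$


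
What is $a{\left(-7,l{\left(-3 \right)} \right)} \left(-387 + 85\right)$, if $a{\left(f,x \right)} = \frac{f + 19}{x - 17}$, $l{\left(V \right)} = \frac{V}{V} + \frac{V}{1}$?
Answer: $\frac{3624}{19} \approx 190.74$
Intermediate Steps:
$l{\left(V \right)} = 1 + V$ ($l{\left(V \right)} = 1 + V 1 = 1 + V$)
$a{\left(f,x \right)} = \frac{19 + f}{-17 + x}$
$a{\left(-7,l{\left(-3 \right)} \right)} \left(-387 + 85\right) = \frac{19 - 7}{-17 + \left(1 - 3\right)} \left(-387 + 85\right) = \frac{1}{-17 - 2} \cdot 12 \left(-302\right) = \frac{1}{-19} \cdot 12 \left(-302\right) = \left(- \frac{1}{19}\right) 12 \left(-302\right) = \left(- \frac{12}{19}\right) \left(-302\right) = \frac{3624}{19}$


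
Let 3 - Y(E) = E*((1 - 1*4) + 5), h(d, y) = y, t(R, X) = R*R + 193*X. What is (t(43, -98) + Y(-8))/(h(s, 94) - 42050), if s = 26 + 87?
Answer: 8523/20978 ≈ 0.40628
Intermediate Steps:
s = 113
t(R, X) = R² + 193*X
Y(E) = 3 - 2*E (Y(E) = 3 - E*((1 - 1*4) + 5) = 3 - E*((1 - 4) + 5) = 3 - E*(-3 + 5) = 3 - E*2 = 3 - 2*E)
(t(43, -98) + Y(-8))/(h(s, 94) - 42050) = ((43² + 193*(-98)) + (3 - 2*(-8)))/(94 - 42050) = ((1849 - 18914) + (3 + 16))/(-41956) = (-17065 + 19)*(-1/41956) = -17046*(-1/41956) = 8523/20978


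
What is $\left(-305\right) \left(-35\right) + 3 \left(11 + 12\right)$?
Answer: $10744$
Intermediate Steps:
$\left(-305\right) \left(-35\right) + 3 \left(11 + 12\right) = 10675 + 3 \cdot 23 = 10675 + 69 = 10744$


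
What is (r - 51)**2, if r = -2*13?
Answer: 5929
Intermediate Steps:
r = -26
(r - 51)**2 = (-26 - 51)**2 = (-77)**2 = 5929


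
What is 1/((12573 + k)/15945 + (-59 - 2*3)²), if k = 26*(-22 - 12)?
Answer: 15945/67379314 ≈ 0.00023665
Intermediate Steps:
k = -884 (k = 26*(-34) = -884)
1/((12573 + k)/15945 + (-59 - 2*3)²) = 1/((12573 - 884)/15945 + (-59 - 2*3)²) = 1/(11689*(1/15945) + (-59 - 6)²) = 1/(11689/15945 + (-65)²) = 1/(11689/15945 + 4225) = 1/(67379314/15945) = 15945/67379314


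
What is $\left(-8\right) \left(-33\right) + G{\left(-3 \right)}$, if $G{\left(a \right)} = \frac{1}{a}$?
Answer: $\frac{791}{3} \approx 263.67$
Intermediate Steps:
$\left(-8\right) \left(-33\right) + G{\left(-3 \right)} = \left(-8\right) \left(-33\right) + \frac{1}{-3} = 264 - \frac{1}{3} = \frac{791}{3}$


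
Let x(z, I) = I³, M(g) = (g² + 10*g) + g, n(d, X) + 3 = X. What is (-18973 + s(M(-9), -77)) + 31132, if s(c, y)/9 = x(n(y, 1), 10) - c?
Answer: 21321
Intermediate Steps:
n(d, X) = -3 + X
M(g) = g² + 11*g
s(c, y) = 9000 - 9*c (s(c, y) = 9*(10³ - c) = 9*(1000 - c) = 9000 - 9*c)
(-18973 + s(M(-9), -77)) + 31132 = (-18973 + (9000 - (-81)*(11 - 9))) + 31132 = (-18973 + (9000 - (-81)*2)) + 31132 = (-18973 + (9000 - 9*(-18))) + 31132 = (-18973 + (9000 + 162)) + 31132 = (-18973 + 9162) + 31132 = -9811 + 31132 = 21321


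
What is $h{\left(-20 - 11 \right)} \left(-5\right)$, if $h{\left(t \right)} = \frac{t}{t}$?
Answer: $-5$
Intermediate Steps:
$h{\left(t \right)} = 1$
$h{\left(-20 - 11 \right)} \left(-5\right) = 1 \left(-5\right) = -5$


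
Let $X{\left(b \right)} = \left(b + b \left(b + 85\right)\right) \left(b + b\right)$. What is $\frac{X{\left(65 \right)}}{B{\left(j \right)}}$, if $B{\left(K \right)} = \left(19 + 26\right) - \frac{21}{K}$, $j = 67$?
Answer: $\frac{42744325}{1497} \approx 28553.0$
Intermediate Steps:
$X{\left(b \right)} = 2 b \left(b + b \left(85 + b\right)\right)$ ($X{\left(b \right)} = \left(b + b \left(85 + b\right)\right) 2 b = 2 b \left(b + b \left(85 + b\right)\right)$)
$B{\left(K \right)} = 45 - \frac{21}{K}$
$\frac{X{\left(65 \right)}}{B{\left(j \right)}} = \frac{2 \cdot 65^{2} \left(86 + 65\right)}{45 - \frac{21}{67}} = \frac{2 \cdot 4225 \cdot 151}{45 - \frac{21}{67}} = \frac{1275950}{45 - \frac{21}{67}} = \frac{1275950}{\frac{2994}{67}} = 1275950 \cdot \frac{67}{2994} = \frac{42744325}{1497}$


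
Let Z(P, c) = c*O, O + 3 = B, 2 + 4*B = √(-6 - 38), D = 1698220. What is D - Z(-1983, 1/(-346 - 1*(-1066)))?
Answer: 2445436807/1440 - I*√11/1440 ≈ 1.6982e+6 - 0.0023032*I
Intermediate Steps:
B = -½ + I*√11/2 (B = -½ + √(-6 - 38)/4 = -½ + √(-44)/4 = -½ + (2*I*√11)/4 = -½ + I*√11/2 ≈ -0.5 + 1.6583*I)
O = -7/2 + I*√11/2 (O = -3 + (-½ + I*√11/2) = -7/2 + I*√11/2 ≈ -3.5 + 1.6583*I)
Z(P, c) = c*(-7/2 + I*√11/2)
D - Z(-1983, 1/(-346 - 1*(-1066))) = 1698220 - (-7 + I*√11)/(2*(-346 - 1*(-1066))) = 1698220 - (-7 + I*√11)/(2*(-346 + 1066)) = 1698220 - (-7 + I*√11)/(2*720) = 1698220 - (-7/1440 + I*√11/1440) = 1698220 + (7/1440 - I*√11/1440) = 2445436807/1440 - I*√11/1440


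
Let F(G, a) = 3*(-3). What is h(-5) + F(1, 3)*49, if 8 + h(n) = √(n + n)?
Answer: -449 + I*√10 ≈ -449.0 + 3.1623*I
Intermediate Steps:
F(G, a) = -9
h(n) = -8 + √2*√n (h(n) = -8 + √(n + n) = -8 + √(2*n) = -8 + √2*√n)
h(-5) + F(1, 3)*49 = (-8 + √2*√(-5)) - 9*49 = (-8 + √2*(I*√5)) - 441 = (-8 + I*√10) - 441 = -449 + I*√10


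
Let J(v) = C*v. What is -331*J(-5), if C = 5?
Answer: 8275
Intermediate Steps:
J(v) = 5*v
-331*J(-5) = -1655*(-5) = -331*(-25) = 8275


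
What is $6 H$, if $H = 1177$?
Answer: $7062$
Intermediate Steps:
$6 H = 6 \cdot 1177 = 7062$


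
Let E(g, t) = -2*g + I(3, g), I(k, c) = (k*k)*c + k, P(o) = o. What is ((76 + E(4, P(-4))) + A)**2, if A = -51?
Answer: 3136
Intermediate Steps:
I(k, c) = k + c*k**2 (I(k, c) = k**2*c + k = c*k**2 + k = k + c*k**2)
E(g, t) = 3 + 7*g (E(g, t) = -2*g + 3*(1 + g*3) = -2*g + 3*(1 + 3*g) = -2*g + (3 + 9*g) = 3 + 7*g)
((76 + E(4, P(-4))) + A)**2 = ((76 + (3 + 7*4)) - 51)**2 = ((76 + (3 + 28)) - 51)**2 = ((76 + 31) - 51)**2 = (107 - 51)**2 = 56**2 = 3136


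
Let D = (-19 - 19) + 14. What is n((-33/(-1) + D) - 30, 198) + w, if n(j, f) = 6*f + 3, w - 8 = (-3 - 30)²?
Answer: 2288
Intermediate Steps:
D = -24 (D = -38 + 14 = -24)
w = 1097 (w = 8 + (-3 - 30)² = 8 + (-33)² = 8 + 1089 = 1097)
n(j, f) = 3 + 6*f
n((-33/(-1) + D) - 30, 198) + w = (3 + 6*198) + 1097 = (3 + 1188) + 1097 = 1191 + 1097 = 2288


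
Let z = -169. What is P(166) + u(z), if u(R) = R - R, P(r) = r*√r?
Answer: 166*√166 ≈ 2138.8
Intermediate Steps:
P(r) = r^(3/2)
u(R) = 0
P(166) + u(z) = 166^(3/2) + 0 = 166*√166 + 0 = 166*√166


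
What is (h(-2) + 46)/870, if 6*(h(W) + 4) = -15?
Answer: 79/1740 ≈ 0.045402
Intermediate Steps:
h(W) = -13/2 (h(W) = -4 + (1/6)*(-15) = -4 - 5/2 = -13/2)
(h(-2) + 46)/870 = (-13/2 + 46)/870 = (79/2)*(1/870) = 79/1740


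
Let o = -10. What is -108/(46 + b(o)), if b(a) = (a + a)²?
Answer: -54/223 ≈ -0.24215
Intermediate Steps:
b(a) = 4*a² (b(a) = (2*a)² = 4*a²)
-108/(46 + b(o)) = -108/(46 + 4*(-10)²) = -108/(46 + 4*100) = -108/(46 + 400) = -108/446 = (1/446)*(-108) = -54/223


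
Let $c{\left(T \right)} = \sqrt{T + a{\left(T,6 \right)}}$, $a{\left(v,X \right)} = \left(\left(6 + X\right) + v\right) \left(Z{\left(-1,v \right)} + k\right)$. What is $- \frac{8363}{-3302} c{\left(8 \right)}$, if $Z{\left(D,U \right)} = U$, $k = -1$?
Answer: $\frac{8363 \sqrt{37}}{1651} \approx 30.812$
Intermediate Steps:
$a{\left(v,X \right)} = \left(-1 + v\right) \left(6 + X + v\right)$ ($a{\left(v,X \right)} = \left(\left(6 + X\right) + v\right) \left(v - 1\right) = \left(6 + X + v\right) \left(-1 + v\right) = \left(-1 + v\right) \left(6 + X + v\right)$)
$c{\left(T \right)} = \sqrt{-12 + T^{2} + 12 T}$ ($c{\left(T \right)} = \sqrt{T + \left(-6 + T^{2} - 6 + 5 T + 6 T\right)} = \sqrt{T + \left(-12 + T^{2} + 11 T\right)} = \sqrt{-12 + T^{2} + 12 T}$)
$- \frac{8363}{-3302} c{\left(8 \right)} = - \frac{8363}{-3302} \sqrt{-12 + 8^{2} + 12 \cdot 8} = \left(-8363\right) \left(- \frac{1}{3302}\right) \sqrt{-12 + 64 + 96} = \frac{8363 \sqrt{148}}{3302} = \frac{8363 \cdot 2 \sqrt{37}}{3302} = \frac{8363 \sqrt{37}}{1651}$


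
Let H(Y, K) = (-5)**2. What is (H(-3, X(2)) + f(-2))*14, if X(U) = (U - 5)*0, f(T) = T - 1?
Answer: 308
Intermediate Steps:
f(T) = -1 + T
X(U) = 0 (X(U) = (-5 + U)*0 = 0)
H(Y, K) = 25
(H(-3, X(2)) + f(-2))*14 = (25 + (-1 - 2))*14 = (25 - 3)*14 = 22*14 = 308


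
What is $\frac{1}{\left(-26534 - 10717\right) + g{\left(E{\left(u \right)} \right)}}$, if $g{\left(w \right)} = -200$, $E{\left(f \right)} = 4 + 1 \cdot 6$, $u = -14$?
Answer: $- \frac{1}{37451} \approx -2.6702 \cdot 10^{-5}$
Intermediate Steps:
$E{\left(f \right)} = 10$ ($E{\left(f \right)} = 4 + 6 = 10$)
$\frac{1}{\left(-26534 - 10717\right) + g{\left(E{\left(u \right)} \right)}} = \frac{1}{\left(-26534 - 10717\right) - 200} = \frac{1}{-37251 - 200} = \frac{1}{-37451} = - \frac{1}{37451}$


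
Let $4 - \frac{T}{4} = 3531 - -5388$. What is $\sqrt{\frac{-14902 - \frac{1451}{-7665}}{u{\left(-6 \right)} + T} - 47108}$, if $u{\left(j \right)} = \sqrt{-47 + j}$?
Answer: $\frac{\sqrt{7665} \sqrt{\frac{12876099138821 - 361082820 i \sqrt{53}}{-35660 + i \sqrt{53}}}}{7665} \approx 1.9653 \cdot 10^{-7} + 217.04 i$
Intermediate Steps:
$T = -35660$ ($T = 16 - 4 \left(3531 - -5388\right) = 16 - 4 \left(3531 + 5388\right) = 16 - 35676 = -35660$)
$\sqrt{\frac{-14902 - \frac{1451}{-7665}}{u{\left(-6 \right)} + T} - 47108} = \sqrt{\frac{-14902 - \frac{1451}{-7665}}{\sqrt{-47 - 6} - 35660} - 47108} = \sqrt{\frac{-14902 - - \frac{1451}{7665}}{\sqrt{-53} - 35660} - 47108} = \sqrt{\frac{-14902 + \frac{1451}{7665}}{i \sqrt{53} - 35660} - 47108} = \sqrt{- \frac{114222379}{7665 \left(-35660 + i \sqrt{53}\right)} - 47108} = \sqrt{-47108 - \frac{114222379}{7665 \left(-35660 + i \sqrt{53}\right)}}$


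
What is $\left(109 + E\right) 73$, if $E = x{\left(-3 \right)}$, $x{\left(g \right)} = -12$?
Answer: $7081$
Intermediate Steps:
$E = -12$
$\left(109 + E\right) 73 = \left(109 - 12\right) 73 = 97 \cdot 73 = 7081$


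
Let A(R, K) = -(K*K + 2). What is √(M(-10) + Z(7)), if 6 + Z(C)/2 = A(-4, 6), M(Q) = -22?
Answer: I*√110 ≈ 10.488*I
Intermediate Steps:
A(R, K) = -2 - K² (A(R, K) = -(K² + 2) = -(2 + K²) = -2 - K²)
Z(C) = -88 (Z(C) = -12 + 2*(-2 - 1*6²) = -12 + 2*(-2 - 1*36) = -12 + 2*(-2 - 36) = -12 + 2*(-38) = -12 - 76 = -88)
√(M(-10) + Z(7)) = √(-22 - 88) = √(-110) = I*√110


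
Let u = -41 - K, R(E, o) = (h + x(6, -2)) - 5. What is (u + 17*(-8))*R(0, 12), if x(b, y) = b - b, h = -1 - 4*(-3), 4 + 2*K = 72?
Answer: -1266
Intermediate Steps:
K = 34 (K = -2 + (½)*72 = -2 + 36 = 34)
h = 11 (h = -1 + 12 = 11)
x(b, y) = 0
R(E, o) = 6 (R(E, o) = (11 + 0) - 5 = 11 - 5 = 6)
u = -75 (u = -41 - 1*34 = -41 - 34 = -75)
(u + 17*(-8))*R(0, 12) = (-75 + 17*(-8))*6 = (-75 - 136)*6 = -211*6 = -1266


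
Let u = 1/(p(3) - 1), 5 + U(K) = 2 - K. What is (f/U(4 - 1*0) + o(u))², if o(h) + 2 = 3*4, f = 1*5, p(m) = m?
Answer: 4225/49 ≈ 86.224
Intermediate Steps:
f = 5
U(K) = -3 - K (U(K) = -5 + (2 - K) = -3 - K)
u = ½ (u = 1/(3 - 1) = 1/2 = ½ ≈ 0.50000)
o(h) = 10 (o(h) = -2 + 3*4 = -2 + 12 = 10)
(f/U(4 - 1*0) + o(u))² = (5/(-3 - (4 - 1*0)) + 10)² = (5/(-3 - (4 + 0)) + 10)² = (5/(-3 - 1*4) + 10)² = (5/(-3 - 4) + 10)² = (5/(-7) + 10)² = (5*(-⅐) + 10)² = (-5/7 + 10)² = (65/7)² = 4225/49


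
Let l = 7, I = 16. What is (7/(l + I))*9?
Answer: 63/23 ≈ 2.7391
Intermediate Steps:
(7/(l + I))*9 = (7/(7 + 16))*9 = (7/23)*9 = 63/23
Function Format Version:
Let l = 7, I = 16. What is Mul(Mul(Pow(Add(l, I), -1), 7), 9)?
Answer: Rational(63, 23) ≈ 2.7391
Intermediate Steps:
Mul(Mul(Pow(Add(l, I), -1), 7), 9) = Mul(Mul(Pow(Add(7, 16), -1), 7), 9) = Mul(Mul(Pow(23, -1), 7), 9) = Mul(Mul(Rational(1, 23), 7), 9) = Mul(Rational(7, 23), 9) = Rational(63, 23)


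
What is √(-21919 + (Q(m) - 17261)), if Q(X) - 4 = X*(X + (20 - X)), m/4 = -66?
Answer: 2*I*√11114 ≈ 210.85*I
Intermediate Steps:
m = -264 (m = 4*(-66) = -264)
Q(X) = 4 + 20*X (Q(X) = 4 + X*(X + (20 - X)) = 4 + X*20 = 4 + 20*X)
√(-21919 + (Q(m) - 17261)) = √(-21919 + ((4 + 20*(-264)) - 17261)) = √(-21919 + ((4 - 5280) - 17261)) = √(-21919 + (-5276 - 17261)) = √(-21919 - 22537) = √(-44456) = 2*I*√11114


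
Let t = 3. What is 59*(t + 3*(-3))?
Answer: -354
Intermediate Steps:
59*(t + 3*(-3)) = 59*(3 + 3*(-3)) = 59*(3 - 9) = 59*(-6) = -354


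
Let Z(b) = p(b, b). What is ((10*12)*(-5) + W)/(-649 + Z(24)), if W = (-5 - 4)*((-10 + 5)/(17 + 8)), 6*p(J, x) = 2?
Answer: 8973/9730 ≈ 0.92220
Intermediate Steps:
p(J, x) = 1/3 (p(J, x) = (1/6)*2 = 1/3)
Z(b) = 1/3
W = 9/5 (W = -(-45)/25 = -9*(-1/5) = 9/5 ≈ 1.8000)
((10*12)*(-5) + W)/(-649 + Z(24)) = ((10*12)*(-5) + 9/5)/(-649 + 1/3) = (120*(-5) + 9/5)/(-1946/3) = (-600 + 9/5)*(-3/1946) = -2991/5*(-3/1946) = 8973/9730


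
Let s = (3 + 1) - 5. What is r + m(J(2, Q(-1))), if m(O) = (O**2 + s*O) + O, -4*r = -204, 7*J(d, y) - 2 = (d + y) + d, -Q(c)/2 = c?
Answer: 2563/49 ≈ 52.306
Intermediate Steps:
s = -1 (s = 4 - 5 = -1)
Q(c) = -2*c
J(d, y) = 2/7 + y/7 + 2*d/7 (J(d, y) = 2/7 + ((d + y) + d)/7 = 2/7 + (y + 2*d)/7 = 2/7 + (y/7 + 2*d/7) = 2/7 + y/7 + 2*d/7)
r = 51 (r = -1/4*(-204) = 51)
m(O) = O**2 (m(O) = (O**2 - O) + O = O**2)
r + m(J(2, Q(-1))) = 51 + (2/7 + (-2*(-1))/7 + (2/7)*2)**2 = 51 + (2/7 + (1/7)*2 + 4/7)**2 = 51 + (2/7 + 2/7 + 4/7)**2 = 51 + (8/7)**2 = 51 + 64/49 = 2563/49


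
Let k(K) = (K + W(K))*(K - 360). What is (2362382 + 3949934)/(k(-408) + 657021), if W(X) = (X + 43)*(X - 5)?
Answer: -6312316/114801795 ≈ -0.054984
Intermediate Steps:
W(X) = (-5 + X)*(43 + X) (W(X) = (43 + X)*(-5 + X) = (-5 + X)*(43 + X))
k(K) = (-360 + K)*(-215 + K² + 39*K) (k(K) = (K + (-215 + K² + 38*K))*(K - 360) = (-215 + K² + 39*K)*(-360 + K) = (-360 + K)*(-215 + K² + 39*K))
(2362382 + 3949934)/(k(-408) + 657021) = (2362382 + 3949934)/((77400 + (-408)³ - 14255*(-408) - 321*(-408)²) + 657021) = 6312316/((77400 - 67917312 + 5816040 - 321*166464) + 657021) = 6312316/((77400 - 67917312 + 5816040 - 53434944) + 657021) = 6312316/(-115458816 + 657021) = 6312316/(-114801795) = 6312316*(-1/114801795) = -6312316/114801795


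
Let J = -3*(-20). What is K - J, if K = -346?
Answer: -406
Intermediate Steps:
J = 60
K - J = -346 - 1*60 = -346 - 60 = -406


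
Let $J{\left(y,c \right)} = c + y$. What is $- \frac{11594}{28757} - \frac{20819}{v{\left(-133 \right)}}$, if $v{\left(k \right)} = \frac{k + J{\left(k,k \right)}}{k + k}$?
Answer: $- \frac{1197418748}{86271} \approx -13880.0$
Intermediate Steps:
$v{\left(k \right)} = \frac{3}{2}$ ($v{\left(k \right)} = \frac{k + \left(k + k\right)}{k + k} = \frac{k + 2 k}{2 k} = 3 k \frac{1}{2 k} = \frac{3}{2}$)
$- \frac{11594}{28757} - \frac{20819}{v{\left(-133 \right)}} = - \frac{11594}{28757} - \frac{20819}{\frac{3}{2}} = \left(-11594\right) \frac{1}{28757} - \frac{41638}{3} = - \frac{11594}{28757} - \frac{41638}{3} = - \frac{1197418748}{86271}$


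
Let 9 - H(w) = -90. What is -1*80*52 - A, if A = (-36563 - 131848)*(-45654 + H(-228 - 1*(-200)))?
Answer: -7671967265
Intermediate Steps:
H(w) = 99 (H(w) = 9 - 1*(-90) = 9 + 90 = 99)
A = 7671963105 (A = (-36563 - 131848)*(-45654 + 99) = -168411*(-45555) = 7671963105)
-1*80*52 - A = -1*80*52 - 1*7671963105 = -80*52 - 7671963105 = -4160 - 7671963105 = -7671967265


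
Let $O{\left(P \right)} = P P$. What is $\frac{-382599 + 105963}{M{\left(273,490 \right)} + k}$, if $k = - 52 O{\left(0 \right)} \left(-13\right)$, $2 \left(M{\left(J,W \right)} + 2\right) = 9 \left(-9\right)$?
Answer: $\frac{553272}{85} \approx 6509.1$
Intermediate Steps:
$O{\left(P \right)} = P^{2}$
$M{\left(J,W \right)} = - \frac{85}{2}$ ($M{\left(J,W \right)} = -2 + \frac{9 \left(-9\right)}{2} = -2 + \frac{1}{2} \left(-81\right) = -2 - \frac{81}{2} = - \frac{85}{2}$)
$k = 0$ ($k = - 52 \cdot 0^{2} \left(-13\right) = \left(-52\right) 0 \left(-13\right) = 0 \left(-13\right) = 0$)
$\frac{-382599 + 105963}{M{\left(273,490 \right)} + k} = \frac{-382599 + 105963}{- \frac{85}{2} + 0} = - \frac{276636}{- \frac{85}{2}} = \left(-276636\right) \left(- \frac{2}{85}\right) = \frac{553272}{85}$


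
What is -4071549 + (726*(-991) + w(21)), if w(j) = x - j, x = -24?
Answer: -4791060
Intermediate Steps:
w(j) = -24 - j
-4071549 + (726*(-991) + w(21)) = -4071549 + (726*(-991) + (-24 - 1*21)) = -4071549 + (-719466 + (-24 - 21)) = -4071549 + (-719466 - 45) = -4071549 - 719511 = -4791060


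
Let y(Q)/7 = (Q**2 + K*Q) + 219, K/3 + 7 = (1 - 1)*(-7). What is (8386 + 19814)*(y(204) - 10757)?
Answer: 7109220000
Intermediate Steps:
K = -21 (K = -21 + 3*((1 - 1)*(-7)) = -21 + 3*(0*(-7)) = -21 + 3*0 = -21 + 0 = -21)
y(Q) = 1533 - 147*Q + 7*Q**2 (y(Q) = 7*((Q**2 - 21*Q) + 219) = 7*(219 + Q**2 - 21*Q) = 1533 - 147*Q + 7*Q**2)
(8386 + 19814)*(y(204) - 10757) = (8386 + 19814)*((1533 - 147*204 + 7*204**2) - 10757) = 28200*((1533 - 29988 + 7*41616) - 10757) = 28200*((1533 - 29988 + 291312) - 10757) = 28200*(262857 - 10757) = 28200*252100 = 7109220000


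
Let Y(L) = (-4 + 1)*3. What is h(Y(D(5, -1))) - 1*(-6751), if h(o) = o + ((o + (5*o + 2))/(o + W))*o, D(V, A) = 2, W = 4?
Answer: 33242/5 ≈ 6648.4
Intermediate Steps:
Y(L) = -9 (Y(L) = -3*3 = -9)
h(o) = o + o*(2 + 6*o)/(4 + o) (h(o) = o + ((o + (5*o + 2))/(o + 4))*o = o + ((o + (2 + 5*o))/(4 + o))*o = o + ((2 + 6*o)/(4 + o))*o = o + o*(2 + 6*o)/(4 + o))
h(Y(D(5, -1))) - 1*(-6751) = -9*(6 + 7*(-9))/(4 - 9) - 1*(-6751) = -9*(6 - 63)/(-5) + 6751 = -9*(-⅕)*(-57) + 6751 = -513/5 + 6751 = 33242/5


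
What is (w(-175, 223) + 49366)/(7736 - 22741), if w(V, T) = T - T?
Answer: -49366/15005 ≈ -3.2900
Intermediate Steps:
w(V, T) = 0
(w(-175, 223) + 49366)/(7736 - 22741) = (0 + 49366)/(7736 - 22741) = 49366/(-15005) = 49366*(-1/15005) = -49366/15005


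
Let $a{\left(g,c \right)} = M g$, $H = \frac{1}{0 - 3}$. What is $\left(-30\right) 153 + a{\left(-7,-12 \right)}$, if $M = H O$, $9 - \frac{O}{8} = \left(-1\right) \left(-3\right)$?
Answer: $-4478$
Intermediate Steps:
$H = - \frac{1}{3}$ ($H = \frac{1}{-3} = - \frac{1}{3} \approx -0.33333$)
$O = 48$ ($O = 72 - 8 \left(\left(-1\right) \left(-3\right)\right) = 72 - 24 = 48$)
$M = -16$ ($M = \left(- \frac{1}{3}\right) 48 = -16$)
$a{\left(g,c \right)} = - 16 g$
$\left(-30\right) 153 + a{\left(-7,-12 \right)} = \left(-30\right) 153 - -112 = -4590 + 112 = -4478$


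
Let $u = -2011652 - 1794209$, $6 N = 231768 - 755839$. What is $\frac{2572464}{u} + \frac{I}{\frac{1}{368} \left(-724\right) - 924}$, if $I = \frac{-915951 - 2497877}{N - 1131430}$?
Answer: $- \frac{1609707442292931312}{2370889372422214579} \approx -0.67895$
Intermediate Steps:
$N = - \frac{524071}{6}$ ($N = \frac{231768 - 755839}{6} = \frac{1}{6} \left(-524071\right) = - \frac{524071}{6} \approx -87345.0$)
$u = -3805861$ ($u = -2011652 - 1794209 = -3805861$)
$I = \frac{20482968}{7312651}$ ($I = \frac{-915951 - 2497877}{- \frac{524071}{6} - 1131430} = - \frac{3413828}{- \frac{7312651}{6}} = \left(-3413828\right) \left(- \frac{6}{7312651}\right) = \frac{20482968}{7312651} \approx 2.801$)
$\frac{2572464}{u} + \frac{I}{\frac{1}{368} \left(-724\right) - 924} = \frac{2572464}{-3805861} + \frac{20482968}{7312651 \left(\frac{1}{368} \left(-724\right) - 924\right)} = 2572464 \left(- \frac{1}{3805861}\right) + \frac{20482968}{7312651 \left(\frac{1}{368} \left(-724\right) - 924\right)} = - \frac{2572464}{3805861} + \frac{20482968}{7312651 \left(- \frac{181}{92} - 924\right)} = - \frac{2572464}{3805861} + \frac{20482968}{7312651 \left(- \frac{85189}{92}\right)} = - \frac{2572464}{3805861} + \frac{20482968}{7312651} \left(- \frac{92}{85189}\right) = - \frac{2572464}{3805861} - \frac{1884433056}{622957426039} = - \frac{1609707442292931312}{2370889372422214579}$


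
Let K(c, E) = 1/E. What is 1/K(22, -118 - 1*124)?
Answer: -242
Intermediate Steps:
1/K(22, -118 - 1*124) = 1/(1/(-118 - 1*124)) = 1/(1/(-118 - 124)) = 1/(1/(-242)) = 1/(-1/242) = -242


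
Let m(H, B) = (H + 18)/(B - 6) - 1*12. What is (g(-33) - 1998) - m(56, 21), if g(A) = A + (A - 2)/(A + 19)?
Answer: -60643/30 ≈ -2021.4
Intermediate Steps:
m(H, B) = -12 + (18 + H)/(-6 + B) (m(H, B) = (18 + H)/(-6 + B) - 12 = -12 + (18 + H)/(-6 + B))
g(A) = A + (-2 + A)/(19 + A)
(g(-33) - 1998) - m(56, 21) = ((-2 + (-33)² + 20*(-33))/(19 - 33) - 1998) - (90 + 56 - 12*21)/(-6 + 21) = ((-2 + 1089 - 660)/(-14) - 1998) - (90 + 56 - 252)/15 = (-1/14*427 - 1998) - (-106)/15 = (-61/2 - 1998) - 1*(-106/15) = -4057/2 + 106/15 = -60643/30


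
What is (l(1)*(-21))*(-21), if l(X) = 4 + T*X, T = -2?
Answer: 882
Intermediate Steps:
l(X) = 4 - 2*X
(l(1)*(-21))*(-21) = ((4 - 2*1)*(-21))*(-21) = ((4 - 2)*(-21))*(-21) = (2*(-21))*(-21) = -42*(-21) = 882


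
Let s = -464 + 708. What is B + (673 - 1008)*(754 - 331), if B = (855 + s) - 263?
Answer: -140869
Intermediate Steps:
s = 244
B = 836 (B = (855 + 244) - 263 = 1099 - 263 = 836)
B + (673 - 1008)*(754 - 331) = 836 + (673 - 1008)*(754 - 331) = 836 - 335*423 = 836 - 141705 = -140869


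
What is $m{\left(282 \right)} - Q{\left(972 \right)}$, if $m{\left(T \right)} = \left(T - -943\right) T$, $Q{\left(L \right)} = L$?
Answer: $344478$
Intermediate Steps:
$m{\left(T \right)} = T \left(943 + T\right)$ ($m{\left(T \right)} = \left(T + 943\right) T = \left(943 + T\right) T = T \left(943 + T\right)$)
$m{\left(282 \right)} - Q{\left(972 \right)} = 282 \left(943 + 282\right) - 972 = 282 \cdot 1225 - 972 = 345450 - 972 = 344478$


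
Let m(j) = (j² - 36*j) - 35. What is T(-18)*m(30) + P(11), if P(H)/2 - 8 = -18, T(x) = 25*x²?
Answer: -1741520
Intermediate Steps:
P(H) = -20 (P(H) = 16 + 2*(-18) = 16 - 36 = -20)
m(j) = -35 + j² - 36*j
T(-18)*m(30) + P(11) = (25*(-18)²)*(-35 + 30² - 36*30) - 20 = (25*324)*(-35 + 900 - 1080) - 20 = 8100*(-215) - 20 = -1741500 - 20 = -1741520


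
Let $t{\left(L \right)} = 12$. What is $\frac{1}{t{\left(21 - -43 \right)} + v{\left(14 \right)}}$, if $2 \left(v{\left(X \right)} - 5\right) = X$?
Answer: $\frac{1}{24} \approx 0.041667$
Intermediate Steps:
$v{\left(X \right)} = 5 + \frac{X}{2}$
$\frac{1}{t{\left(21 - -43 \right)} + v{\left(14 \right)}} = \frac{1}{12 + \left(5 + \frac{1}{2} \cdot 14\right)} = \frac{1}{12 + \left(5 + 7\right)} = \frac{1}{12 + 12} = \frac{1}{24}$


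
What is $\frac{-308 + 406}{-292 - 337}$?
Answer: $- \frac{98}{629} \approx -0.1558$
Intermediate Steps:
$\frac{-308 + 406}{-292 - 337} = \frac{98}{-292 - 337} = \frac{98}{-629} = 98 \left(- \frac{1}{629}\right) = - \frac{98}{629}$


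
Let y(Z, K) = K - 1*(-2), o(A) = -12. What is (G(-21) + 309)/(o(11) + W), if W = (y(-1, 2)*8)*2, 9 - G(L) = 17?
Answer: 301/52 ≈ 5.7885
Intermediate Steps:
G(L) = -8 (G(L) = 9 - 1*17 = 9 - 17 = -8)
y(Z, K) = 2 + K (y(Z, K) = K + 2 = 2 + K)
W = 64 (W = ((2 + 2)*8)*2 = (4*8)*2 = 32*2 = 64)
(G(-21) + 309)/(o(11) + W) = (-8 + 309)/(-12 + 64) = 301/52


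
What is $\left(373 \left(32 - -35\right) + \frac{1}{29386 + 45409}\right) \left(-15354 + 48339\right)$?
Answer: $\frac{12331124578062}{14959} \approx 8.2433 \cdot 10^{8}$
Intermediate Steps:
$\left(373 \left(32 - -35\right) + \frac{1}{29386 + 45409}\right) \left(-15354 + 48339\right) = \left(373 \left(32 + 35\right) + \frac{1}{74795}\right) 32985 = \left(373 \cdot 67 + \frac{1}{74795}\right) 32985 = \left(24991 + \frac{1}{74795}\right) 32985 = \frac{1869201846}{74795} \cdot 32985 = \frac{12331124578062}{14959}$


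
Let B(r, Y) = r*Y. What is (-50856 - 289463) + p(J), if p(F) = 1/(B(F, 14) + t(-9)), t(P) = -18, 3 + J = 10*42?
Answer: -1980656579/5820 ≈ -3.4032e+5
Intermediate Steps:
J = 417 (J = -3 + 10*42 = -3 + 420 = 417)
B(r, Y) = Y*r
p(F) = 1/(-18 + 14*F) (p(F) = 1/(14*F - 18) = 1/(-18 + 14*F))
(-50856 - 289463) + p(J) = (-50856 - 289463) + 1/(2*(-9 + 7*417)) = -340319 + 1/(2*(-9 + 2919)) = -340319 + (½)/2910 = -340319 + (½)*(1/2910) = -340319 + 1/5820 = -1980656579/5820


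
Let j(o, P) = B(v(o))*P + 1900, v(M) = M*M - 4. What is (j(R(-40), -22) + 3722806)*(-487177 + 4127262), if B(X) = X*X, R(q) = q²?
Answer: -524822889598337269910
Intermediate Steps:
v(M) = -4 + M² (v(M) = M² - 4 = -4 + M²)
B(X) = X²
j(o, P) = 1900 + P*(-4 + o²)² (j(o, P) = (-4 + o²)²*P + 1900 = P*(-4 + o²)² + 1900 = 1900 + P*(-4 + o²)²)
(j(R(-40), -22) + 3722806)*(-487177 + 4127262) = ((1900 - 22*(-4 + ((-40)²)²)²) + 3722806)*(-487177 + 4127262) = ((1900 - 22*(-4 + 1600²)²) + 3722806)*3640085 = ((1900 - 22*(-4 + 2560000)²) + 3722806)*3640085 = ((1900 - 22*2559996²) + 3722806)*3640085 = ((1900 - 22*6553579520016) + 3722806)*3640085 = ((1900 - 144178749440352) + 3722806)*3640085 = (-144178749438452 + 3722806)*3640085 = -144178745715646*3640085 = -524822889598337269910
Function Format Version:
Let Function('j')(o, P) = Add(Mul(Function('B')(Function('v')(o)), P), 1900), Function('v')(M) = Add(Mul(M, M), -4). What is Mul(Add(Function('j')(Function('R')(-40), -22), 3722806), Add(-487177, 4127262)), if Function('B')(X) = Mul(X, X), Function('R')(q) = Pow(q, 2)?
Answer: -524822889598337269910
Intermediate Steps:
Function('v')(M) = Add(-4, Pow(M, 2)) (Function('v')(M) = Add(Pow(M, 2), -4) = Add(-4, Pow(M, 2)))
Function('B')(X) = Pow(X, 2)
Function('j')(o, P) = Add(1900, Mul(P, Pow(Add(-4, Pow(o, 2)), 2))) (Function('j')(o, P) = Add(Mul(Pow(Add(-4, Pow(o, 2)), 2), P), 1900) = Add(Mul(P, Pow(Add(-4, Pow(o, 2)), 2)), 1900) = Add(1900, Mul(P, Pow(Add(-4, Pow(o, 2)), 2))))
Mul(Add(Function('j')(Function('R')(-40), -22), 3722806), Add(-487177, 4127262)) = Mul(Add(Add(1900, Mul(-22, Pow(Add(-4, Pow(Pow(-40, 2), 2)), 2))), 3722806), Add(-487177, 4127262)) = Mul(Add(Add(1900, Mul(-22, Pow(Add(-4, Pow(1600, 2)), 2))), 3722806), 3640085) = Mul(Add(Add(1900, Mul(-22, Pow(Add(-4, 2560000), 2))), 3722806), 3640085) = Mul(Add(Add(1900, Mul(-22, Pow(2559996, 2))), 3722806), 3640085) = Mul(Add(Add(1900, Mul(-22, 6553579520016)), 3722806), 3640085) = Mul(Add(Add(1900, -144178749440352), 3722806), 3640085) = Mul(Add(-144178749438452, 3722806), 3640085) = Mul(-144178745715646, 3640085) = -524822889598337269910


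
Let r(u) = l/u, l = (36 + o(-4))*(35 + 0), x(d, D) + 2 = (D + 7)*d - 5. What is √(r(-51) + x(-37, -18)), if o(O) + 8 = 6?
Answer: √3390/3 ≈ 19.408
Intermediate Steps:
x(d, D) = -7 + d*(7 + D) (x(d, D) = -2 + ((D + 7)*d - 5) = -2 + ((7 + D)*d - 5) = -2 + (d*(7 + D) - 5) = -2 + (-5 + d*(7 + D)) = -7 + d*(7 + D))
o(O) = -2 (o(O) = -8 + 6 = -2)
l = 1190 (l = (36 - 2)*(35 + 0) = 34*35 = 1190)
r(u) = 1190/u
√(r(-51) + x(-37, -18)) = √(1190/(-51) + (-7 + 7*(-37) - 18*(-37))) = √(1190*(-1/51) + (-7 - 259 + 666)) = √(-70/3 + 400) = √(1130/3) = √3390/3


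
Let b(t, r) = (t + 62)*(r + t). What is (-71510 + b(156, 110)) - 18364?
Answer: -31886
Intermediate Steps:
b(t, r) = (62 + t)*(r + t)
(-71510 + b(156, 110)) - 18364 = (-71510 + (156² + 62*110 + 62*156 + 110*156)) - 18364 = (-71510 + (24336 + 6820 + 9672 + 17160)) - 18364 = (-71510 + 57988) - 18364 = -13522 - 18364 = -31886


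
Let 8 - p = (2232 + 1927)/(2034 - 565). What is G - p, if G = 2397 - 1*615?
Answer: 2610165/1469 ≈ 1776.8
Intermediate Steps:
G = 1782 (G = 2397 - 615 = 1782)
p = 7593/1469 (p = 8 - (2232 + 1927)/(2034 - 565) = 8 - 4159/1469 = 7593/1469 ≈ 5.1688)
G - p = 1782 - 1*7593/1469 = 1782 - 7593/1469 = 2610165/1469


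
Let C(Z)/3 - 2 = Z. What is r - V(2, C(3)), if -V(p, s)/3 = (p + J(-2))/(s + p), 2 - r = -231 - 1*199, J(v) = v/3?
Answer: 7348/17 ≈ 432.24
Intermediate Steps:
J(v) = v/3 (J(v) = v*(⅓) = v/3)
r = 432 (r = 2 - (-231 - 1*199) = 2 - (-231 - 199) = 2 - 1*(-430) = 2 + 430 = 432)
C(Z) = 6 + 3*Z
V(p, s) = -3*(-⅔ + p)/(p + s) (V(p, s) = -3*(p + (⅓)*(-2))/(s + p) = -3*(p - ⅔)/(p + s) = -3*(-⅔ + p)/(p + s))
r - V(2, C(3)) = 432 - (2 - 3*2)/(2 + (6 + 3*3)) = 432 - (2 - 6)/(2 + (6 + 9)) = 432 - (-4)/(2 + 15) = 432 - (-4)/17 = 432 - 1*(-4/17) = 432 + 4/17 = 7348/17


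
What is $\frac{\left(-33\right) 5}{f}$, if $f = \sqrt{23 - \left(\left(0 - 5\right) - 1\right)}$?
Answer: $- \frac{165 \sqrt{29}}{29} \approx -30.64$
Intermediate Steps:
$f = \sqrt{29}$ ($f = \sqrt{23 - \left(-5 - 1\right)} = \sqrt{23 - -6} = \sqrt{23 + 6} = \sqrt{29} \approx 5.3852$)
$\frac{\left(-33\right) 5}{f} = \frac{\left(-33\right) 5}{\sqrt{29}} = - 165 \frac{\sqrt{29}}{29} = - \frac{165 \sqrt{29}}{29}$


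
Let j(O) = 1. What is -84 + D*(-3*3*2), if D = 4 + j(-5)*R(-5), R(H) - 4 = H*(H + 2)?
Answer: -498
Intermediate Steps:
R(H) = 4 + H*(2 + H) (R(H) = 4 + H*(H + 2) = 4 + H*(2 + H))
D = 23 (D = 4 + 1*(4 + (-5)² + 2*(-5)) = 4 + 1*(4 + 25 - 10) = 4 + 1*19 = 4 + 19 = 23)
-84 + D*(-3*3*2) = -84 + 23*(-3*3*2) = -84 + 23*(-9*2) = -84 + 23*(-18) = -84 - 414 = -498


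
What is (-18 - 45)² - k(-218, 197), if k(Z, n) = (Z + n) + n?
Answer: 3793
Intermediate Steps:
k(Z, n) = Z + 2*n
(-18 - 45)² - k(-218, 197) = (-18 - 45)² - (-218 + 2*197) = (-63)² - (-218 + 394) = 3969 - 1*176 = 3969 - 176 = 3793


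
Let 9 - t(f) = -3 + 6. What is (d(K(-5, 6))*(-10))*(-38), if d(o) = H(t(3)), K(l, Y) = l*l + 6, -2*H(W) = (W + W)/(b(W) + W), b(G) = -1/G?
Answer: -2736/7 ≈ -390.86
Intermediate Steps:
t(f) = 6 (t(f) = 9 - (-3 + 6) = 9 - 1*3 = 9 - 3 = 6)
H(W) = -W/(W - 1/W) (H(W) = -(W + W)/(2*(-1/W + W)) = -2*W/(2*(W - 1/W)) = -W/(W - 1/W))
K(l, Y) = 6 + l² (K(l, Y) = l² + 6 = 6 + l²)
d(o) = -36/35 (d(o) = -1*6²/(-1 + 6²) = -1*36/(-1 + 36) = -1*36/35 = -1*36*1/35 = -36/35)
(d(K(-5, 6))*(-10))*(-38) = -36/35*(-10)*(-38) = (72/7)*(-38) = -2736/7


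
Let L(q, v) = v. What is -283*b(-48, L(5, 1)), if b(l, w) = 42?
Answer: -11886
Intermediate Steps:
-283*b(-48, L(5, 1)) = -283*42 = -11886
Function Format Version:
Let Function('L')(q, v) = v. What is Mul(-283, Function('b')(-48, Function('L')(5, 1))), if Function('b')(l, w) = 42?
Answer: -11886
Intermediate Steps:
Mul(-283, Function('b')(-48, Function('L')(5, 1))) = Mul(-283, 42) = -11886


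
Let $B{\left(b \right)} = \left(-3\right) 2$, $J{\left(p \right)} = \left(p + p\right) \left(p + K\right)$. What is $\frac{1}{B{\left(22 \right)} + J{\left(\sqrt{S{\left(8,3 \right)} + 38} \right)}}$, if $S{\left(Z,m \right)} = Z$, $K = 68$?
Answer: $- \frac{43}{421710} + \frac{34 \sqrt{46}}{210855} \approx 0.00099167$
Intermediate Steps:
$J{\left(p \right)} = 2 p \left(68 + p\right)$ ($J{\left(p \right)} = \left(p + p\right) \left(p + 68\right) = 2 p \left(68 + p\right)$)
$B{\left(b \right)} = -6$
$\frac{1}{B{\left(22 \right)} + J{\left(\sqrt{S{\left(8,3 \right)} + 38} \right)}} = \frac{1}{-6 + 2 \sqrt{8 + 38} \left(68 + \sqrt{8 + 38}\right)} = \frac{1}{-6 + 2 \sqrt{46} \left(68 + \sqrt{46}\right)}$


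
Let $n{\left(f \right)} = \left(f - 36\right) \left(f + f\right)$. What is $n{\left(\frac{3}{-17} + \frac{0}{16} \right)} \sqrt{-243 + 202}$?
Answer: $\frac{3690 i \sqrt{41}}{289} \approx 81.756 i$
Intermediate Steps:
$n{\left(f \right)} = 2 f \left(-36 + f\right)$ ($n{\left(f \right)} = \left(-36 + f\right) 2 f = 2 f \left(-36 + f\right)$)
$n{\left(\frac{3}{-17} + \frac{0}{16} \right)} \sqrt{-243 + 202} = 2 \left(\frac{3}{-17} + \frac{0}{16}\right) \left(-36 + \left(\frac{3}{-17} + \frac{0}{16}\right)\right) \sqrt{-243 + 202} = 2 \left(3 \left(- \frac{1}{17}\right) + 0 \cdot \frac{1}{16}\right) \left(-36 + \left(3 \left(- \frac{1}{17}\right) + 0 \cdot \frac{1}{16}\right)\right) \sqrt{-41} = 2 \left(- \frac{3}{17} + 0\right) \left(-36 + \left(- \frac{3}{17} + 0\right)\right) i \sqrt{41} = 2 \left(- \frac{3}{17}\right) \left(-36 - \frac{3}{17}\right) i \sqrt{41} = 2 \left(- \frac{3}{17}\right) \left(- \frac{615}{17}\right) i \sqrt{41} = \frac{3690 i \sqrt{41}}{289}$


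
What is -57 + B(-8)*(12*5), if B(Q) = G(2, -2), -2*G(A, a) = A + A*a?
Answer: 3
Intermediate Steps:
G(A, a) = -A/2 - A*a/2 (G(A, a) = -(A + A*a)/2 = -A/2 - A*a/2)
B(Q) = 1 (B(Q) = -½*2*(1 - 2) = -½*2*(-1) = 1)
-57 + B(-8)*(12*5) = -57 + 1*(12*5) = -57 + 1*60 = -57 + 60 = 3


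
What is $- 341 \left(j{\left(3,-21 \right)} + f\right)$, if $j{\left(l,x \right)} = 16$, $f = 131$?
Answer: $-50127$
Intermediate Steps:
$- 341 \left(j{\left(3,-21 \right)} + f\right) = - 341 \left(16 + 131\right) = \left(-341\right) 147 = -50127$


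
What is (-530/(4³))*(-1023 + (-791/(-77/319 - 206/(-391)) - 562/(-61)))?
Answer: 99016906295/3159312 ≈ 31341.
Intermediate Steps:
(-530/(4³))*(-1023 + (-791/(-77/319 - 206/(-391)) - 562/(-61))) = (-530/64)*(-1023 + (-791/(-77*1/319 - 206*(-1/391)) - 562*(-1/61))) = (-530*1/64)*(-1023 + (-791/(-7/29 + 206/391) + 562/61)) = -265*(-1023 + (-791/3237/11339 + 562/61))/32 = -265*(-1023 + (-791*11339/3237 + 562/61))/32 = -265*(-1023 + (-8969149/3237 + 562/61))/32 = -265*(-1023 - 545298895/197457)/32 = -265/32*(-747297406/197457) = 99016906295/3159312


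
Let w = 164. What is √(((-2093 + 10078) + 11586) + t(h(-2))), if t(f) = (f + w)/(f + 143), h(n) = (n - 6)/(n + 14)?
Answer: √72827961/61 ≈ 139.90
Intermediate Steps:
h(n) = (-6 + n)/(14 + n)
t(f) = (164 + f)/(143 + f) (t(f) = (f + 164)/(f + 143) = (164 + f)/(143 + f))
√(((-2093 + 10078) + 11586) + t(h(-2))) = √(((-2093 + 10078) + 11586) + (164 + (-6 - 2)/(14 - 2))/(143 + (-6 - 2)/(14 - 2))) = √((7985 + 11586) + (164 - 8/12)/(143 - 8/12)) = √(19571 + (164 + (1/12)*(-8))/(143 + (1/12)*(-8))) = √(19571 + (164 - ⅔)/(143 - ⅔)) = √(19571 + (490/3)/(427/3)) = √(19571 + (3/427)*(490/3)) = √(19571 + 70/61) = √(1193901/61) = √72827961/61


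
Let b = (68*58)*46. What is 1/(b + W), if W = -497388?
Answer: -1/315964 ≈ -3.1649e-6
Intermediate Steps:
b = 181424 (b = 3944*46 = 181424)
1/(b + W) = 1/(181424 - 497388) = 1/(-315964) = -1/315964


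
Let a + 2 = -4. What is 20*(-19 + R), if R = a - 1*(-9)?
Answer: -320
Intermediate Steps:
a = -6 (a = -2 - 4 = -6)
R = 3 (R = -6 - 1*(-9) = -6 + 9 = 3)
20*(-19 + R) = 20*(-19 + 3) = 20*(-16) = -320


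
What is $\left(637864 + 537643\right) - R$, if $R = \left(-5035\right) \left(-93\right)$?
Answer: $707252$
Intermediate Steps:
$R = 468255$
$\left(637864 + 537643\right) - R = \left(637864 + 537643\right) - 468255 = 1175507 - 468255 = 707252$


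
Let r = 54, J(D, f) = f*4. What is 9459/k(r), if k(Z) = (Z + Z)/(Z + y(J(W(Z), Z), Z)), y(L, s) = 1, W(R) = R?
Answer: 57805/12 ≈ 4817.1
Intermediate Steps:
J(D, f) = 4*f
k(Z) = 2*Z/(1 + Z) (k(Z) = (Z + Z)/(Z + 1) = (2*Z)/(1 + Z) = 2*Z/(1 + Z))
9459/k(r) = 9459/((2*54/(1 + 54))) = 9459/((2*54/55)) = 9459/((2*54*(1/55))) = 9459/(108/55) = 9459*(55/108) = 57805/12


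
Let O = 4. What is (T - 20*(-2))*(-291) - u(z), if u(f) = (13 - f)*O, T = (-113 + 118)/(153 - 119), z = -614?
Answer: -482487/34 ≈ -14191.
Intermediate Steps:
T = 5/34 ≈ 0.14706
u(f) = 52 - 4*f (u(f) = (13 - f)*4 = 52 - 4*f)
(T - 20*(-2))*(-291) - u(z) = (5/34 - 20*(-2))*(-291) - (52 - 4*(-614)) = (5/34 + 40)*(-291) - (52 + 2456) = (1365/34)*(-291) - 1*2508 = -397215/34 - 2508 = -482487/34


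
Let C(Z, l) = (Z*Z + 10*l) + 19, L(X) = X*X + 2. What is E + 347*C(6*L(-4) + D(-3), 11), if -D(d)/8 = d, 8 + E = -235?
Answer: 6090648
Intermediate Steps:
E = -243 (E = -8 - 235 = -243)
D(d) = -8*d
L(X) = 2 + X² (L(X) = X² + 2 = 2 + X²)
C(Z, l) = 19 + Z² + 10*l (C(Z, l) = (Z² + 10*l) + 19 = 19 + Z² + 10*l)
E + 347*C(6*L(-4) + D(-3), 11) = -243 + 347*(19 + (6*(2 + (-4)²) - 8*(-3))² + 10*11) = -243 + 347*(19 + (6*(2 + 16) + 24)² + 110) = -243 + 347*(19 + (6*18 + 24)² + 110) = -243 + 347*(19 + (108 + 24)² + 110) = -243 + 347*(19 + 132² + 110) = -243 + 347*(19 + 17424 + 110) = -243 + 347*17553 = -243 + 6090891 = 6090648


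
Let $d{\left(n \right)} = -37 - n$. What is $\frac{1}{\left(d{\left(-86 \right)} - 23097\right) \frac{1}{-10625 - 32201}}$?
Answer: $\frac{21413}{11524} \approx 1.8581$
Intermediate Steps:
$\frac{1}{\left(d{\left(-86 \right)} - 23097\right) \frac{1}{-10625 - 32201}} = \frac{1}{\left(\left(-37 - -86\right) - 23097\right) \frac{1}{-10625 - 32201}} = \frac{1}{\left(\left(-37 + 86\right) - 23097\right) \frac{1}{-42826}} = \frac{1}{\left(49 - 23097\right) \left(- \frac{1}{42826}\right)} = \frac{1}{\left(-23048\right) \left(- \frac{1}{42826}\right)} = \frac{1}{\frac{11524}{21413}} = \frac{21413}{11524}$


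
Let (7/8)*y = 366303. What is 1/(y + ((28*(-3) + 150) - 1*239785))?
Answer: 1/178913 ≈ 5.5893e-6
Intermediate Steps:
y = 418632 (y = (8/7)*366303 = 418632)
1/(y + ((28*(-3) + 150) - 1*239785)) = 1/(418632 + ((28*(-3) + 150) - 1*239785)) = 1/(418632 + ((-84 + 150) - 239785)) = 1/(418632 + (66 - 239785)) = 1/(418632 - 239719) = 1/178913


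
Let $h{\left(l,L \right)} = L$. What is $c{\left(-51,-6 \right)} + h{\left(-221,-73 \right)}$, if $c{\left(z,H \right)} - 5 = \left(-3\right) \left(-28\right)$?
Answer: $16$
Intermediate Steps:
$c{\left(z,H \right)} = 89$ ($c{\left(z,H \right)} = 5 - -84 = 5 + 84 = 89$)
$c{\left(-51,-6 \right)} + h{\left(-221,-73 \right)} = 89 - 73 = 16$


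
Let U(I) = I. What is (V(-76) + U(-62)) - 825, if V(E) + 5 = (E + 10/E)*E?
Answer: 4894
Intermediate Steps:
V(E) = -5 + E*(E + 10/E) (V(E) = -5 + (E + 10/E)*E = -5 + E*(E + 10/E))
(V(-76) + U(-62)) - 825 = ((5 + (-76)²) - 62) - 825 = ((5 + 5776) - 62) - 825 = (5781 - 62) - 825 = 5719 - 825 = 4894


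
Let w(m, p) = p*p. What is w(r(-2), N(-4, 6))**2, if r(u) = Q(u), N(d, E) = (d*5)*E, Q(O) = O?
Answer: 207360000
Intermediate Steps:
N(d, E) = 5*E*d (N(d, E) = (5*d)*E = 5*E*d)
r(u) = u
w(m, p) = p**2
w(r(-2), N(-4, 6))**2 = ((5*6*(-4))**2)**2 = ((-120)**2)**2 = 14400**2 = 207360000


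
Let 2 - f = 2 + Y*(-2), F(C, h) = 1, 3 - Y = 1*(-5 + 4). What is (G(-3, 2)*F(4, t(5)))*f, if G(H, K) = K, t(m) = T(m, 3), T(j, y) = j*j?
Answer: 16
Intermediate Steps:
T(j, y) = j**2
t(m) = m**2
Y = 4 (Y = 3 - (-5 + 4) = 3 - (-1) = 3 - 1*(-1) = 3 + 1 = 4)
f = 8 (f = 2 - (2 + 4*(-2)) = 2 - (2 - 8) = 2 - 1*(-6) = 2 + 6 = 8)
(G(-3, 2)*F(4, t(5)))*f = (2*1)*8 = 2*8 = 16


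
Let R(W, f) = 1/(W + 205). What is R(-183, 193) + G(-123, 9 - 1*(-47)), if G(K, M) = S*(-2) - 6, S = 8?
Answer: -483/22 ≈ -21.955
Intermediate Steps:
R(W, f) = 1/(205 + W)
G(K, M) = -22 (G(K, M) = 8*(-2) - 6 = -16 - 6 = -22)
R(-183, 193) + G(-123, 9 - 1*(-47)) = 1/(205 - 183) - 22 = 1/22 - 22 = -483/22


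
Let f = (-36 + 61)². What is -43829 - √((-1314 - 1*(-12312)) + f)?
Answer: -43829 - √11623 ≈ -43937.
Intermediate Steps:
f = 625 (f = 25² = 625)
-43829 - √((-1314 - 1*(-12312)) + f) = -43829 - √((-1314 - 1*(-12312)) + 625) = -43829 - √((-1314 + 12312) + 625) = -43829 - √(10998 + 625) = -43829 - √11623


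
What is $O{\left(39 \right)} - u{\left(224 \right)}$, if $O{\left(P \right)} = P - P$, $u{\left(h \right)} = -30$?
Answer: $30$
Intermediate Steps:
$O{\left(P \right)} = 0$
$O{\left(39 \right)} - u{\left(224 \right)} = 0 - -30 = 0 + 30 = 30$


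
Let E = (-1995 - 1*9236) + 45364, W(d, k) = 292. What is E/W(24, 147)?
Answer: 34133/292 ≈ 116.89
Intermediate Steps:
E = 34133 (E = (-1995 - 9236) + 45364 = -11231 + 45364 = 34133)
E/W(24, 147) = 34133/292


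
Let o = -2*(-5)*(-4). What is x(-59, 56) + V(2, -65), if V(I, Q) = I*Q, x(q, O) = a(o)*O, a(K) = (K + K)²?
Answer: 358270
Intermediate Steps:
o = -40 (o = 10*(-4) = -40)
a(K) = 4*K² (a(K) = (2*K)² = 4*K²)
x(q, O) = 6400*O (x(q, O) = (4*(-40)²)*O = (4*1600)*O = 6400*O)
x(-59, 56) + V(2, -65) = 6400*56 + 2*(-65) = 358400 - 130 = 358270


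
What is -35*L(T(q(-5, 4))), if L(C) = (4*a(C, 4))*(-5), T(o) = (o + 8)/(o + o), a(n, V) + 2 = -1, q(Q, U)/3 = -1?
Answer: -2100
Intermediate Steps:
q(Q, U) = -3 (q(Q, U) = 3*(-1) = -3)
a(n, V) = -3 (a(n, V) = -2 - 1 = -3)
T(o) = (8 + o)/(2*o) (T(o) = (8 + o)/((2*o)) = (8 + o)*(1/(2*o)) = (8 + o)/(2*o))
L(C) = 60 (L(C) = (4*(-3))*(-5) = -12*(-5) = 60)
-35*L(T(q(-5, 4))) = -35*60 = -2100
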